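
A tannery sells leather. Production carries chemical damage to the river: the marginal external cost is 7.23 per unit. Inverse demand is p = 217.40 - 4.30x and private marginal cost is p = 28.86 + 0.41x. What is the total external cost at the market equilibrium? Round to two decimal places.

289.41

Market equilibrium (private): 28.86 + 0.41x = 217.40 - 4.30x → x_m = 40.0297.
Total external cost = MEC × x_m = 7.23 × 40.0297 = 289.4147.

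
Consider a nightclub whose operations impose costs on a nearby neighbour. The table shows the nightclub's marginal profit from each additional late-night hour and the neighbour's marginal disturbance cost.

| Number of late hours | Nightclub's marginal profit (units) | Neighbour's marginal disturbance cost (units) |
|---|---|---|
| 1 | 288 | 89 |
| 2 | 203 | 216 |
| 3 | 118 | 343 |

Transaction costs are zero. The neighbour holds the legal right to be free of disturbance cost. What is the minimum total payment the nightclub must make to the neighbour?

Efficient level: marginal profit ≥ marginal disturbance cost through level 1, so k* = 1.
With the neighbour holding the right, the nightclub must at least compensate total damage at k*: 89 = 89.

89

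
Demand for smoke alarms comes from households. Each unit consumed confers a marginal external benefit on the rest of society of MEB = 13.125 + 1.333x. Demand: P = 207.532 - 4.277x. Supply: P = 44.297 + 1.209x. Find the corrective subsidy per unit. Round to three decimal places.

Social marginal benefit = demand + MEB = 220.657 - 2.944x.
Set SMB = MC: 220.657 - 2.944x = 44.297 + 1.209x → x* = 42.4657.
The Pigouvian subsidy equals MEB at x*: 13.125 + 1.333×42.4657 = 69.7318.

subsidy = 69.732 per unit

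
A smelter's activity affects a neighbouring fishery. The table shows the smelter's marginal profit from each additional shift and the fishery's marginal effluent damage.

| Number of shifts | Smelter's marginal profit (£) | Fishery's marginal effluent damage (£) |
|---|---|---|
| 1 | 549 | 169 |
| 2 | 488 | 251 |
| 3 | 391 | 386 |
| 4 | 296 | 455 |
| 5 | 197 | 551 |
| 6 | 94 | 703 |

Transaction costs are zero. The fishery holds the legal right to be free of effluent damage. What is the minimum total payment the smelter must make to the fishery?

Efficient level: marginal profit ≥ marginal effluent damage through level 3, so k* = 3.
With the fishery holding the right, the smelter must at least compensate total damage at k*: 169 + 251 + 386 = 806.

£806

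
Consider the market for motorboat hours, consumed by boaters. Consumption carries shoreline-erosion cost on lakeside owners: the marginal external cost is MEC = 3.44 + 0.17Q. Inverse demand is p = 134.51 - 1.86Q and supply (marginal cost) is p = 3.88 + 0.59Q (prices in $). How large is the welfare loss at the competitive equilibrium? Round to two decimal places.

DWL = $29.84

Market equilibrium (private): 3.88 + 0.59Q = 134.51 - 1.86Q → Q_m = 53.3184.
Social marginal benefit = demand − MEC = 131.07 - 2.03Q.
Set SMB = MC: 131.07 - 2.03Q = 3.88 + 0.59Q → Q* = 48.5458.
Height of the DWL triangle at Q_m is MC(Q_m) − SMB(Q_m) = MEC(Q_m) = 12.5041.
DWL = ½ × 4.7726 × 12.5041 = 29.8385.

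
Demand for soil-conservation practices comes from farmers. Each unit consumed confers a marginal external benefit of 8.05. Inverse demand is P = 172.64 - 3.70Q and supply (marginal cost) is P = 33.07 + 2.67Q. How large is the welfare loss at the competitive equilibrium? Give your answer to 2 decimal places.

DWL = 5.09

Market equilibrium (private): 33.07 + 2.67Q = 172.64 - 3.70Q → Q_m = 21.9105.
Social marginal benefit = demand + MEB = 180.69 - 3.70Q.
Set SMB = MC: 180.69 - 3.70Q = 33.07 + 2.67Q → Q* = 23.1743.
The loss is the area between SMB and MC from Q* to Q_m; with linear curves that's a triangle of height MEB(Q_m).
DWL = ½ × 1.2638 × 8.0500 = 5.0868.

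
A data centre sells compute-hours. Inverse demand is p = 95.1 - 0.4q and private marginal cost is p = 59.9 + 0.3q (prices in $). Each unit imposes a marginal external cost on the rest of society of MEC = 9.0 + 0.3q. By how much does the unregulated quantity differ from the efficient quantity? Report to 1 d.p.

Market equilibrium (private): 59.9 + 0.3q = 95.1 - 0.4q → q_m = 50.2857.
Social marginal cost = private MC + MEC = 68.9 + 0.6q.
Set SMC = demand: 68.9 + 0.6q = 95.1 - 0.4q → q* = 26.2000.
Gap = |50.2857 − 26.2000| = 24.0857.

24.1 units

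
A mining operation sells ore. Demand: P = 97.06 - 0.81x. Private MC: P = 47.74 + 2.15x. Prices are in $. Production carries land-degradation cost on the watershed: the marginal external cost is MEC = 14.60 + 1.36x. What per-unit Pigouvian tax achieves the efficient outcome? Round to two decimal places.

tax = $25.53 per unit

Social marginal cost = private MC + MEC = 62.34 + 3.51x.
Set SMC = demand: 62.34 + 3.51x = 97.06 - 0.81x → x* = 8.0370.
The Pigouvian tax equals MEC at x*: 14.60 + 1.36×8.0370 = 25.5303.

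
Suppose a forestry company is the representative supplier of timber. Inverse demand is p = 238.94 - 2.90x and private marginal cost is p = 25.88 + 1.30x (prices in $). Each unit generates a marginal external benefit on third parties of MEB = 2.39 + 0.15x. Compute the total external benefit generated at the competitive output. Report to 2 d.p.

Market equilibrium (private): 25.88 + 1.30x = 238.94 - 2.90x → x_m = 50.7286.
Total external benefit = ∫₀^{x_m} (2.39 + 0.15x) dx = 2.39×50.7286 + ½×0.15×50.7286² = 314.2457.

$314.25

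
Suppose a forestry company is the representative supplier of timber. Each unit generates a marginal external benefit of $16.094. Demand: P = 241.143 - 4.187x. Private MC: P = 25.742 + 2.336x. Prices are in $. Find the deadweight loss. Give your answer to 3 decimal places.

DWL = $19.854

Market equilibrium (private): 25.742 + 2.336x = 241.143 - 4.187x → x_m = 33.0218.
Social marginal cost = private MC − MEB = 9.648 + 2.336x.
Set SMC = demand: 9.648 + 2.336x = 241.143 - 4.187x → x* = 35.4890.
Between x* and x_m the wedge demand − SMC runs linearly from 0 to MEB(x_m), so the loss is a triangle.
DWL = ½ × 2.4672 × 16.0940 = 19.8536.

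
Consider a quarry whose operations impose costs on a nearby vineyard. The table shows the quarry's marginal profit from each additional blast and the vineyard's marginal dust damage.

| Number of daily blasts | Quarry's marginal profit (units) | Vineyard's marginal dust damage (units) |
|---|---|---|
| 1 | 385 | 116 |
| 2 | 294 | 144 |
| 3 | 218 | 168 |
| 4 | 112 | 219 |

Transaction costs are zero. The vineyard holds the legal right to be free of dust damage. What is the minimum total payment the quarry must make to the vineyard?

428

Efficient level: marginal profit ≥ marginal dust damage through level 3, so k* = 3.
With the vineyard holding the right, the quarry must at least compensate total damage at k*: 116 + 144 + 168 = 428.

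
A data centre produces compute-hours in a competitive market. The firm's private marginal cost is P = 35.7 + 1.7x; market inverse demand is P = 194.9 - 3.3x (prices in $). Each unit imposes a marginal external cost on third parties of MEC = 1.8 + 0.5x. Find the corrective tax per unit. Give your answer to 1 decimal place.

Social marginal cost = private MC + MEC = 37.5 + 2.2x.
Set SMC = demand: 37.5 + 2.2x = 194.9 - 3.3x → x* = 28.6182.
The Pigouvian tax equals MEC at x*: 1.8 + 0.5×28.6182 = 16.1091.

tax = $16.1 per unit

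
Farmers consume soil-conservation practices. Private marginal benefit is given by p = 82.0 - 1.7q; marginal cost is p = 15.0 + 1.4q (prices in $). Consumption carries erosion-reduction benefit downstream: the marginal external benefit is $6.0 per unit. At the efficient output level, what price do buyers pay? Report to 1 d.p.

Social marginal benefit = demand + MEB = 88.0 - 1.7q.
Set SMB = MC: 88.0 - 1.7q = 15.0 + 1.4q → q* = 23.5484.
Consumer price on the demand curve at q*: 82.0 − 1.7×23.5484 = 41.9677.

P = $42.0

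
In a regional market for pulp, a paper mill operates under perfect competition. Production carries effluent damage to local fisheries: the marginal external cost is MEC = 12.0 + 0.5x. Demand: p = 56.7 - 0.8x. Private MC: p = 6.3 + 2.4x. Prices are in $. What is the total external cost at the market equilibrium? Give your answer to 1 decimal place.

Market equilibrium (private): 6.3 + 2.4x = 56.7 - 0.8x → x_m = 15.7500.
Total external cost = ∫₀^{x_m} (12.0 + 0.5x) dx = 12.0×15.7500 + ½×0.5×15.7500² = 251.0156.

$251.0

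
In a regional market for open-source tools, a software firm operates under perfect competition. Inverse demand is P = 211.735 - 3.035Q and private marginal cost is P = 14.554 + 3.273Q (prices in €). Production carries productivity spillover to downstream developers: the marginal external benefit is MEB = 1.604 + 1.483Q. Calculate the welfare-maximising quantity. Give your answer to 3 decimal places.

Q* = 41.199

Social marginal cost = private MC − MEB = 12.950 + 1.790Q.
Set SMC = demand: 12.950 + 1.790Q = 211.735 - 3.035Q → Q* = 41.1990.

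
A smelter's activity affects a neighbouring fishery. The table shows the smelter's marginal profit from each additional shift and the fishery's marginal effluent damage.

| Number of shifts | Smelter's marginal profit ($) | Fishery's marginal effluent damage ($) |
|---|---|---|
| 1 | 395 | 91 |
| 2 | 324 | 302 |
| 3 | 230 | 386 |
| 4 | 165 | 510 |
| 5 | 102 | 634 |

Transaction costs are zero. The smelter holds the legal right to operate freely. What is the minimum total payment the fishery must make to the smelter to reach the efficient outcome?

Left alone the smelter would choose level 5 (marginal profit stays positive).
Efficient level: k* = 2 (marginal profit ≥ marginal effluent damage through 2).
The fishery must at least cover the smelter's forgone profit from cutting 5→2: 230 + 165 + 102 = 497.

$497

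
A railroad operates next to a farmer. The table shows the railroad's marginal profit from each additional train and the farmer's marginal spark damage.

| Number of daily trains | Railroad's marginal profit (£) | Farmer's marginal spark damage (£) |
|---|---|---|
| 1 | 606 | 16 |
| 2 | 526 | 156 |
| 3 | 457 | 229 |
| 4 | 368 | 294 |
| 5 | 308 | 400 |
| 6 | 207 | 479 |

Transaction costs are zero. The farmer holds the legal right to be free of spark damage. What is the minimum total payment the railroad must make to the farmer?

£695

Efficient level: marginal profit ≥ marginal spark damage through level 4, so k* = 4.
With the farmer holding the right, the railroad must at least compensate total damage at k*: 16 + 156 + 229 + 294 = 695.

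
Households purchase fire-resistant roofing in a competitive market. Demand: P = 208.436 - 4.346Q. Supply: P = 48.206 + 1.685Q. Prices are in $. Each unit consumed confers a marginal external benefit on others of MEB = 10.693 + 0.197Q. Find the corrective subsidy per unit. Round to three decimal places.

subsidy = $16.465 per unit

Social marginal benefit = demand + MEB = 219.129 - 4.149Q.
Set SMB = MC: 219.129 - 4.149Q = 48.206 + 1.685Q → Q* = 29.2977.
The Pigouvian subsidy equals MEB at Q*: 10.693 + 0.197×29.2977 = 16.4646.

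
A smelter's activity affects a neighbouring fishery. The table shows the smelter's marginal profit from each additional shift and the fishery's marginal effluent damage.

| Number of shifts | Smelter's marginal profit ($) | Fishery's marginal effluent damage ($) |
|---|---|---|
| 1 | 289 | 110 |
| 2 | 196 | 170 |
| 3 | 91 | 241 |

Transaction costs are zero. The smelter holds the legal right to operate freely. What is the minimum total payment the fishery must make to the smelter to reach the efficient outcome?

Left alone the smelter would choose level 3 (marginal profit stays positive).
Efficient level: k* = 2 (marginal profit ≥ marginal effluent damage through 2).
The fishery must at least cover the smelter's forgone profit from cutting 3→2: 91 = 91.

$91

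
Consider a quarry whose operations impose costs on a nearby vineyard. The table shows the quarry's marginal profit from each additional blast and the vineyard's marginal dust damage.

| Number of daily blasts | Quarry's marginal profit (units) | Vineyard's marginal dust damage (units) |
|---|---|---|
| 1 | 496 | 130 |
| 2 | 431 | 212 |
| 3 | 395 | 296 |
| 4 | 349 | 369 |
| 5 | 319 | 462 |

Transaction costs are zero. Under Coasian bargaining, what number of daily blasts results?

3

Bargaining reaches the level where marginal profit last exceeds marginal dust damage.
That holds through level 3 (395 ≥ 296) but not at 4 (349 < 369).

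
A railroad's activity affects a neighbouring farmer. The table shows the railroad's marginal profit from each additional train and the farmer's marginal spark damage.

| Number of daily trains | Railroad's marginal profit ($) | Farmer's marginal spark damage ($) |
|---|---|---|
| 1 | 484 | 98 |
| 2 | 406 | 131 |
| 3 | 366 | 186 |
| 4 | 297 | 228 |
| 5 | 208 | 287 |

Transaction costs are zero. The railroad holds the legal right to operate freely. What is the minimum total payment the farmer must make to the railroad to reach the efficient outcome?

$208

Left alone the railroad would choose level 5 (marginal profit stays positive).
Efficient level: k* = 4 (marginal profit ≥ marginal spark damage through 4).
The farmer must at least cover the railroad's forgone profit from cutting 5→4: 208 = 208.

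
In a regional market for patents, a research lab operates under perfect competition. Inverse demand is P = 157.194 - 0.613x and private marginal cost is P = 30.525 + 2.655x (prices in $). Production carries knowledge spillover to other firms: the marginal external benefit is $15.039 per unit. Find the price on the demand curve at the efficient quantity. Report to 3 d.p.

Social marginal cost = private MC − MEB = 15.486 + 2.655x.
Set SMC = demand: 15.486 + 2.655x = 157.194 - 0.613x → x* = 43.3623.
Consumer price on the demand curve at x*: 157.194 − 0.613×43.3623 = 130.6129.

P = $130.613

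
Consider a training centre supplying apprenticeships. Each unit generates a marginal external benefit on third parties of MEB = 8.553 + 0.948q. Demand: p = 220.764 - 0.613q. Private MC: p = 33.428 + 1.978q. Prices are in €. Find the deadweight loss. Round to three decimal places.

DWL = €1808.816

Market equilibrium (private): 33.428 + 1.978q = 220.764 - 0.613q → q_m = 72.3026.
Social marginal cost = private MC − MEB = 24.875 + 1.030q.
Set SMC = demand: 24.875 + 1.030q = 220.764 - 0.613q → q* = 119.2264.
The welfare-loss triangle has base |q_m − q*| and height MEB(q_m) (the vertical gap between SMC and demand is zero at q* and MEB at q_m).
DWL = ½ × 46.9238 × 77.0959 = 1808.8163.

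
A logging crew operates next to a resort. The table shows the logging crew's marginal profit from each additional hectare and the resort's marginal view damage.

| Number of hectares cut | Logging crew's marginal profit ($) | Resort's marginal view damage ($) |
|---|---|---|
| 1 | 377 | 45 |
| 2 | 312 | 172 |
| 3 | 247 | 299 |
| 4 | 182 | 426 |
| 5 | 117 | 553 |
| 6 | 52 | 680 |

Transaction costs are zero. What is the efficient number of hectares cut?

Bargaining reaches the level where marginal profit last exceeds marginal view damage.
That holds through level 2 (312 ≥ 172) but not at 3 (247 < 299).

2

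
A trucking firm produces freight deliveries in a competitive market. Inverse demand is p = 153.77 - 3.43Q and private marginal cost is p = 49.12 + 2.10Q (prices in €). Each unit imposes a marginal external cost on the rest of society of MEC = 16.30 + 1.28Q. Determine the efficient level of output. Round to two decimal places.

Social marginal cost = private MC + MEC = 65.42 + 3.38Q.
Set SMC = demand: 65.42 + 3.38Q = 153.77 - 3.43Q → Q* = 12.9736.

Q* = 12.97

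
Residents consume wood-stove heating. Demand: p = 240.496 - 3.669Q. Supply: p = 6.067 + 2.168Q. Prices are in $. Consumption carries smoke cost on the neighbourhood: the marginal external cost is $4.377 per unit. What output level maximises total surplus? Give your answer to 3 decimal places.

Q* = 39.413

Social marginal benefit = demand − MEC = 236.119 - 3.669Q.
Set SMB = MC: 236.119 - 3.669Q = 6.067 + 2.168Q → Q* = 39.4127.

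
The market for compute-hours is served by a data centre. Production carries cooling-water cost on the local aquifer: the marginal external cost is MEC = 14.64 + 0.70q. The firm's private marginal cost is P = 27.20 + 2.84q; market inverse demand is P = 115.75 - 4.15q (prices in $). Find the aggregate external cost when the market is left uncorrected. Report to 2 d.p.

$241.63

Market equilibrium (private): 27.20 + 2.84q = 115.75 - 4.15q → q_m = 12.6681.
Total external cost = ∫₀^{q_m} (14.64 + 0.70q) dq = 14.64×12.6681 + ½×0.70×12.6681² = 241.6292.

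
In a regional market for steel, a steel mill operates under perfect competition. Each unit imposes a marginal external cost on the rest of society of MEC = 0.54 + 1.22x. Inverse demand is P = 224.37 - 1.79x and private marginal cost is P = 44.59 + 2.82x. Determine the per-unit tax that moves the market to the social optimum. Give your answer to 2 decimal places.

Social marginal cost = private MC + MEC = 45.13 + 4.04x.
Set SMC = demand: 45.13 + 4.04x = 224.37 - 1.79x → x* = 30.7444.
The Pigouvian tax equals MEC at x*: 0.54 + 1.22×30.7444 = 38.0482.

tax = 38.05 per unit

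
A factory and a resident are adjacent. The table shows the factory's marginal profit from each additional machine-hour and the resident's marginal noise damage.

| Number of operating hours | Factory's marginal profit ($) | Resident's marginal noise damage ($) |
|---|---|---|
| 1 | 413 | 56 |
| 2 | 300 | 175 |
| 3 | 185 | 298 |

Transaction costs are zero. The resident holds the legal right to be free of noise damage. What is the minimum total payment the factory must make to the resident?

$231

Efficient level: marginal profit ≥ marginal noise damage through level 2, so k* = 2.
With the resident holding the right, the factory must at least compensate total damage at k*: 56 + 175 = 231.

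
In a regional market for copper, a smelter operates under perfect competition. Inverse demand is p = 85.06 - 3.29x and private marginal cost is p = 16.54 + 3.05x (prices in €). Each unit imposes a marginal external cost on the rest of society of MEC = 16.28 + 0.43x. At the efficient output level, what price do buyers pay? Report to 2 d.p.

P = €59.67

Social marginal cost = private MC + MEC = 32.82 + 3.48x.
Set SMC = demand: 32.82 + 3.48x = 85.06 - 3.29x → x* = 7.7164.
Consumer price on the demand curve at x*: 85.06 − 3.29×7.7164 = 59.6730.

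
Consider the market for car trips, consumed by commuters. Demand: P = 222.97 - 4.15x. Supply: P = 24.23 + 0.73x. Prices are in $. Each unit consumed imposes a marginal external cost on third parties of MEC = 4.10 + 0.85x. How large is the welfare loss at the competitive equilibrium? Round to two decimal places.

DWL = $130.80

Market equilibrium (private): 24.23 + 0.73x = 222.97 - 4.15x → x_m = 40.7254.
Social marginal benefit = demand − MEC = 218.87 - 5.00x.
Set SMB = MC: 218.87 - 5.00x = 24.23 + 0.73x → x* = 33.9686.
The loss is the area between SMB and MC from x* to x_m; with linear curves that's a triangle of height MEC(x_m).
DWL = ½ × 6.7568 × 38.7166 = 130.8002.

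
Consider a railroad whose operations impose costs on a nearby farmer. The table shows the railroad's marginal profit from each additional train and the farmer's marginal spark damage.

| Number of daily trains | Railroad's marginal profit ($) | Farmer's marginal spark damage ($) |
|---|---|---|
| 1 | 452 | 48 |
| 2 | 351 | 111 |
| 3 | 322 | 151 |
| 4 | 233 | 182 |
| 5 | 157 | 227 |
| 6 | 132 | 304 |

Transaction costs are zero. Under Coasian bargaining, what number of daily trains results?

4

Bargaining reaches the level where marginal profit last exceeds marginal spark damage.
That holds through level 4 (233 ≥ 182) but not at 5 (157 < 227).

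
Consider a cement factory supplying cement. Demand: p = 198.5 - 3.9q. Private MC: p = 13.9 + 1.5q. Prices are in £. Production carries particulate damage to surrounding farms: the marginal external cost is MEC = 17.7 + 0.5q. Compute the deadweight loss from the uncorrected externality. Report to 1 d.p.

Market equilibrium (private): 13.9 + 1.5q = 198.5 - 3.9q → q_m = 34.1852.
Social marginal cost = private MC + MEC = 31.6 + 2.0q.
Set SMC = demand: 31.6 + 2.0q = 198.5 - 3.9q → q* = 28.2881.
The loss is the area between SMC and demand from q* to q_m; with linear curves that's a triangle of height MEC(q_m).
DWL = ½ × 5.8971 × 34.7926 = 102.5877.

DWL = £102.6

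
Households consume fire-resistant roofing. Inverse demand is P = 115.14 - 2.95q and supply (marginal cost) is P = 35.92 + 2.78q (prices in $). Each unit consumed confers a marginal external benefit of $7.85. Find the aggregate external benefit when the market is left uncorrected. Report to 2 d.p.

Market equilibrium (private): 35.92 + 2.78q = 115.14 - 2.95q → q_m = 13.8255.
Total external benefit = MEB × q_m = 7.85 × 13.8255 = 108.5302.

$108.53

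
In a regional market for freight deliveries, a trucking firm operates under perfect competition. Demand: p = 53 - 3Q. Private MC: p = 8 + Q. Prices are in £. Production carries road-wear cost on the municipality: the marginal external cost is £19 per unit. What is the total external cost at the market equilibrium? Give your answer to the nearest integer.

Market equilibrium (private): 8 + Q = 53 - 3Q → Q_m = 11.2500.
Total external cost = MEC × Q_m = 19 × 11.2500 = 213.7500.

£214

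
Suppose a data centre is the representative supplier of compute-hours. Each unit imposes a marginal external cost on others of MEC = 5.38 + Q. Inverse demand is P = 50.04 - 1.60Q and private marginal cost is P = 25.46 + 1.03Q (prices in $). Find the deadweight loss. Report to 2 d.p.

DWL = $29.87

Market equilibrium (private): 25.46 + 1.03Q = 50.04 - 1.60Q → Q_m = 9.3460.
Social marginal cost = private MC + MEC = 30.84 + 2.03Q.
Set SMC = demand: 30.84 + 2.03Q = 50.04 - 1.60Q → Q* = 5.2893.
Height of the DWL triangle at Q_m is SMC(Q_m) − demand(Q_m) = MEC(Q_m) = 14.7260.
DWL = ½ × 4.0567 × 14.7260 = 29.8695.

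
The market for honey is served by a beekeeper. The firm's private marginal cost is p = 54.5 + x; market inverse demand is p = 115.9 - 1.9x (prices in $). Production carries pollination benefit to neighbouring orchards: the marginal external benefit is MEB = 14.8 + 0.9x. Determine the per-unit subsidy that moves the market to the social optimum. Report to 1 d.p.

Social marginal cost = private MC − MEB = 39.7 + 0.1x.
Set SMC = demand: 39.7 + 0.1x = 115.9 - 1.9x → x* = 38.1000.
The Pigouvian subsidy equals MEB at x*: 14.8 + 0.9×38.1000 = 49.0900.

subsidy = $49.1 per unit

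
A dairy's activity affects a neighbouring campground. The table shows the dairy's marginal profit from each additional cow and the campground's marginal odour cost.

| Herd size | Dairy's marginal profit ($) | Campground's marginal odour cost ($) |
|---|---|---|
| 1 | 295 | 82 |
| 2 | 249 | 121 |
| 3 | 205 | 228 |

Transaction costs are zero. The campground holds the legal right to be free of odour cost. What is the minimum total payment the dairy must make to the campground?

$203

Efficient level: marginal profit ≥ marginal odour cost through level 2, so k* = 2.
With the campground holding the right, the dairy must at least compensate total damage at k*: 82 + 121 = 203.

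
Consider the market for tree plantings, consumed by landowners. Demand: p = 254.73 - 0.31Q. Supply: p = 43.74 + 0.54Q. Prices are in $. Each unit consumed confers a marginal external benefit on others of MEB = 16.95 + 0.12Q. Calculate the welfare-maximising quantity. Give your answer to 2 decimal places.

Q* = 312.25

Social marginal benefit = demand + MEB = 271.68 - 0.19Q.
Set SMB = MC: 271.68 - 0.19Q = 43.74 + 0.54Q → Q* = 312.2466.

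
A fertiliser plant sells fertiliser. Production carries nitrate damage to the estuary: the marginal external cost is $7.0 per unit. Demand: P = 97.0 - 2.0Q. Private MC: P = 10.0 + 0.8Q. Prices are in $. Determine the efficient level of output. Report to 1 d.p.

Q* = 28.6

Social marginal cost = private MC + MEC = 17.0 + 0.8Q.
Set SMC = demand: 17.0 + 0.8Q = 97.0 - 2.0Q → Q* = 28.5714.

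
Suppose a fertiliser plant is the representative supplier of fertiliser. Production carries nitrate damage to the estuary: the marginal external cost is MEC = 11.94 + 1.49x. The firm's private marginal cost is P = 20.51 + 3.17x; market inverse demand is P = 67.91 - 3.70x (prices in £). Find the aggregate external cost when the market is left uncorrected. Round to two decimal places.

£117.85

Market equilibrium (private): 20.51 + 3.17x = 67.91 - 3.70x → x_m = 6.8996.
Total external cost = ∫₀^{x_m} (11.94 + 1.49x) dx = 11.94×6.8996 + ½×1.49×6.8996² = 117.8466.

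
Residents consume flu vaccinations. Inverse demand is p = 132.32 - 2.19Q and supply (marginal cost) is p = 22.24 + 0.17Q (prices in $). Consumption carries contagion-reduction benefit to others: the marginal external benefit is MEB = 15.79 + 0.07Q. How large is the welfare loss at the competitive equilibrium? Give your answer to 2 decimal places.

Market equilibrium (private): 22.24 + 0.17Q = 132.32 - 2.19Q → Q_m = 46.6441.
Social marginal benefit = demand + MEB = 148.11 - 2.12Q.
Set SMB = MC: 148.11 - 2.12Q = 22.24 + 0.17Q → Q* = 54.9651.
Between Q* and Q_m the wedge SMB − MC runs linearly from 0 to MEB(Q_m), so the loss is a triangle.
DWL = ½ × 8.3210 × 19.0551 = 79.2787.

DWL = $79.28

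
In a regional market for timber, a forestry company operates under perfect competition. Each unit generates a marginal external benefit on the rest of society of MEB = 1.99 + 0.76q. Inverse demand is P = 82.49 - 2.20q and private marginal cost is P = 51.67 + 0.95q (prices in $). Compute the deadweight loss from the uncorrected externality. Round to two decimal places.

DWL = $18.59

Market equilibrium (private): 51.67 + 0.95q = 82.49 - 2.20q → q_m = 9.7841.
Social marginal cost = private MC − MEB = 49.68 + 0.19q.
Set SMC = demand: 49.68 + 0.19q = 82.49 - 2.20q → q* = 13.7280.
Height of the DWL triangle at q_m is demand(q_m) − SMC(q_m) = MEB(q_m) = 9.4259.
DWL = ½ × 3.9439 × 9.4259 = 18.5874.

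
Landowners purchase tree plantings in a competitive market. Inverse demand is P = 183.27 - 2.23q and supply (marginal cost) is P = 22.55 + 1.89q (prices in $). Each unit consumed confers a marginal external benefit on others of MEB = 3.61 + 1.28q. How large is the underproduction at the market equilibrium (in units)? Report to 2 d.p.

Market equilibrium (private): 22.55 + 1.89q = 183.27 - 2.23q → q_m = 39.0097.
Social marginal benefit = demand + MEB = 186.88 - 0.95q.
Set SMB = MC: 186.88 - 0.95q = 22.55 + 1.89q → q* = 57.8627.
Gap = |39.0097 − 57.8627| = 18.8530.

18.85 units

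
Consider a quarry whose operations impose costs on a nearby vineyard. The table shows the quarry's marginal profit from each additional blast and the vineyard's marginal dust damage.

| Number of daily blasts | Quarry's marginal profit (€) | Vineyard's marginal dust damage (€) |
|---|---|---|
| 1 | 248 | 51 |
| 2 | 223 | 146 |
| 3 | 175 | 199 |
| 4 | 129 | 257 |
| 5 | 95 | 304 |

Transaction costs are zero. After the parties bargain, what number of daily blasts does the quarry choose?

Bargaining reaches the level where marginal profit last exceeds marginal dust damage.
That holds through level 2 (223 ≥ 146) but not at 3 (175 < 199).

2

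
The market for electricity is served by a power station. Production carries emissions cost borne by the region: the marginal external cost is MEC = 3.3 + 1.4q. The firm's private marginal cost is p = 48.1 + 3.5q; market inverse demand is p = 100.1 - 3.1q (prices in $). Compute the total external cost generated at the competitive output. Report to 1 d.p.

$69.5

Market equilibrium (private): 48.1 + 3.5q = 100.1 - 3.1q → q_m = 7.8788.
Total external cost = ∫₀^{q_m} (3.3 + 1.4q) dq = 3.3×7.8788 + ½×1.4×7.8788² = 69.4529.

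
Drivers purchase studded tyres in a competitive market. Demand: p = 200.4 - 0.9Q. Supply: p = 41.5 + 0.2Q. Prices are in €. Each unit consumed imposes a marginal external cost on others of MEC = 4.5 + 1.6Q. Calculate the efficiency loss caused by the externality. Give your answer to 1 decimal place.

Market equilibrium (private): 41.5 + 0.2Q = 200.4 - 0.9Q → Q_m = 144.4545.
Social marginal benefit = demand − MEC = 195.9 - 2.5Q.
Set SMB = MC: 195.9 - 2.5Q = 41.5 + 0.2Q → Q* = 57.1852.
The welfare-loss triangle has base |Q_m − Q*| and height MEC(Q_m) (the vertical gap between SMB and MC is zero at Q* and MEC at Q_m).
DWL = ½ × 87.2693 × 235.6273 = 10281.5148.

DWL = €10281.5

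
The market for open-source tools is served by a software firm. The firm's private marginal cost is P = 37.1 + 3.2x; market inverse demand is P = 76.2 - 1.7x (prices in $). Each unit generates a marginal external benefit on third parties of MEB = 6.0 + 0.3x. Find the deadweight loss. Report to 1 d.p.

Market equilibrium (private): 37.1 + 3.2x = 76.2 - 1.7x → x_m = 7.9796.
Social marginal cost = private MC − MEB = 31.1 + 2.9x.
Set SMC = demand: 31.1 + 2.9x = 76.2 - 1.7x → x* = 9.8043.
The welfare-loss triangle has base |x_m − x*| and height MEB(x_m) (the vertical gap between SMC and demand is zero at x* and MEB at x_m).
DWL = ½ × 1.8247 × 8.3939 = 7.6582.

DWL = $7.7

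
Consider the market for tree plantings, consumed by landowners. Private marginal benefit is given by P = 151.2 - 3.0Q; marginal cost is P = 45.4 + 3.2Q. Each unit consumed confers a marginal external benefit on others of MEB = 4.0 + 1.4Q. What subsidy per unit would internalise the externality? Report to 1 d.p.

Social marginal benefit = demand + MEB = 155.2 - 1.6Q.
Set SMB = MC: 155.2 - 1.6Q = 45.4 + 3.2Q → Q* = 22.8750.
The Pigouvian subsidy equals MEB at Q*: 4.0 + 1.4×22.8750 = 36.0250.

subsidy = 36.0 per unit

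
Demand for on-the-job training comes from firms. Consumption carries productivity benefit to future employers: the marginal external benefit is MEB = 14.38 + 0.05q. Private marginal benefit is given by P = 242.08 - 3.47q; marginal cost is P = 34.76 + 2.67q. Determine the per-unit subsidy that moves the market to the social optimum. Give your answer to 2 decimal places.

subsidy = 16.20 per unit

Social marginal benefit = demand + MEB = 256.46 - 3.42q.
Set SMB = MC: 256.46 - 3.42q = 34.76 + 2.67q → q* = 36.4039.
The Pigouvian subsidy equals MEB at q*: 14.38 + 0.05×36.4039 = 16.2002.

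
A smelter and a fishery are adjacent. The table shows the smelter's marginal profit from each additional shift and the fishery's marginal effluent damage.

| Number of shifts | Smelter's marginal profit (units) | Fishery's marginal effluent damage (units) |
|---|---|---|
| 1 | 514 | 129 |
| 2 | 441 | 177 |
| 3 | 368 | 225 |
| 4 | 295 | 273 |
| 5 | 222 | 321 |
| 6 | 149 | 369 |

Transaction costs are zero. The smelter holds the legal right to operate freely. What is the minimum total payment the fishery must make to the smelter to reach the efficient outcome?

Left alone the smelter would choose level 6 (marginal profit stays positive).
Efficient level: k* = 4 (marginal profit ≥ marginal effluent damage through 4).
The fishery must at least cover the smelter's forgone profit from cutting 6→4: 222 + 149 = 371.

371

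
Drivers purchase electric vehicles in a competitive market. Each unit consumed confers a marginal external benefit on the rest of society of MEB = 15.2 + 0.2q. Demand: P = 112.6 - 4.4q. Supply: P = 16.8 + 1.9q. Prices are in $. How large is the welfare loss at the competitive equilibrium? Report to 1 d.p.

Market equilibrium (private): 16.8 + 1.9q = 112.6 - 4.4q → q_m = 15.2063.
Social marginal benefit = demand + MEB = 127.8 - 4.2q.
Set SMB = MC: 127.8 - 4.2q = 16.8 + 1.9q → q* = 18.1967.
The loss is the area between SMB and MC from q* to q_m; with linear curves that's a triangle of height MEB(q_m).
DWL = ½ × 2.9904 × 18.2413 = 27.2744.

DWL = $27.3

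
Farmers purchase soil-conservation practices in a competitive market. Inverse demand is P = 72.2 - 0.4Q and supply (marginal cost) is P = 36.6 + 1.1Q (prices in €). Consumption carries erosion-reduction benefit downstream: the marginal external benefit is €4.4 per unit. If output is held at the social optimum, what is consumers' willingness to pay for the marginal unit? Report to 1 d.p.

P = €61.5

Social marginal benefit = demand + MEB = 76.6 - 0.4Q.
Set SMB = MC: 76.6 - 0.4Q = 36.6 + 1.1Q → Q* = 26.6667.
Consumer price on the demand curve at Q*: 72.2 − 0.4×26.6667 = 61.5333.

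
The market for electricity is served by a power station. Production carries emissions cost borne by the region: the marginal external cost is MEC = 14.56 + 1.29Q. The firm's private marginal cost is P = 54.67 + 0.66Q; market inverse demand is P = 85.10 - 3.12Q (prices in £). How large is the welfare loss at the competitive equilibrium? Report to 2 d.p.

DWL = £61.37

Market equilibrium (private): 54.67 + 0.66Q = 85.10 - 3.12Q → Q_m = 8.0503.
Social marginal cost = private MC + MEC = 69.23 + 1.95Q.
Set SMC = demand: 69.23 + 1.95Q = 85.10 - 3.12Q → Q* = 3.1302.
Height of the DWL triangle at Q_m is SMC(Q_m) − demand(Q_m) = MEC(Q_m) = 24.9448.
DWL = ½ × 4.9201 × 24.9448 = 61.3655.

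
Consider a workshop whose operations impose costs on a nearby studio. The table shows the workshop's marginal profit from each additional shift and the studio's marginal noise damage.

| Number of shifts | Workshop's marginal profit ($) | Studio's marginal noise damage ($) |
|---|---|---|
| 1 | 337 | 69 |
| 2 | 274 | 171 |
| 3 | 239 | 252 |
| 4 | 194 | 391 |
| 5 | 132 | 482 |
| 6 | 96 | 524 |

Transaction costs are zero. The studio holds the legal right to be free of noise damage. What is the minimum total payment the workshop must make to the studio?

$240

Efficient level: marginal profit ≥ marginal noise damage through level 2, so k* = 2.
With the studio holding the right, the workshop must at least compensate total damage at k*: 69 + 171 = 240.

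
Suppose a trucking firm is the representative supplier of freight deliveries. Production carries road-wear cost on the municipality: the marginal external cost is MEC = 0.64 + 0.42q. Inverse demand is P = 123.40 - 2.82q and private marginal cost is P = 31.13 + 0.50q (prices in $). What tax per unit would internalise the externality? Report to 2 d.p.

Social marginal cost = private MC + MEC = 31.77 + 0.92q.
Set SMC = demand: 31.77 + 0.92q = 123.40 - 2.82q → q* = 24.5000.
The Pigouvian tax equals MEC at q*: 0.64 + 0.42×24.5000 = 10.9300.

tax = $10.93 per unit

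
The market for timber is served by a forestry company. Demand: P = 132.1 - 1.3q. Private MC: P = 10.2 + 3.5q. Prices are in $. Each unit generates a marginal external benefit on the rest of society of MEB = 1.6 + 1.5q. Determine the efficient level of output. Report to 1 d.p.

q* = 37.4

Social marginal cost = private MC − MEB = 8.6 + 2.0q.
Set SMC = demand: 8.6 + 2.0q = 132.1 - 1.3q → q* = 37.4242.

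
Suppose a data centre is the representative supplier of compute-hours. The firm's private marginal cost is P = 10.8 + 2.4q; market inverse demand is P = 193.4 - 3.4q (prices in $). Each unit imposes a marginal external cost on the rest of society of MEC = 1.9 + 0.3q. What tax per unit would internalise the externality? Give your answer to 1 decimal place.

tax = $10.8 per unit

Social marginal cost = private MC + MEC = 12.7 + 2.7q.
Set SMC = demand: 12.7 + 2.7q = 193.4 - 3.4q → q* = 29.6230.
The Pigouvian tax equals MEC at q*: 1.9 + 0.3×29.6230 = 10.7869.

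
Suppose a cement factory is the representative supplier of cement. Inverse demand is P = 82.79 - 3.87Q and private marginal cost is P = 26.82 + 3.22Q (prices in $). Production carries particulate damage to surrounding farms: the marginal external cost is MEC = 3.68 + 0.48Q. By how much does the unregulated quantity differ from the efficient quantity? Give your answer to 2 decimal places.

0.99 units

Market equilibrium (private): 26.82 + 3.22Q = 82.79 - 3.87Q → Q_m = 7.8942.
Social marginal cost = private MC + MEC = 30.50 + 3.70Q.
Set SMC = demand: 30.50 + 3.70Q = 82.79 - 3.87Q → Q* = 6.9075.
Gap = |7.8942 − 6.9075| = 0.9867.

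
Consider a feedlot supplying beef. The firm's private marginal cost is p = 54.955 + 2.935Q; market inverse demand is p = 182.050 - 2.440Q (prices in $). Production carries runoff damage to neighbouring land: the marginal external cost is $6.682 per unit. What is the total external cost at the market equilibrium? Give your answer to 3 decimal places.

$158.000

Market equilibrium (private): 54.955 + 2.935Q = 182.050 - 2.440Q → Q_m = 23.6456.
Total external cost = MEC × Q_m = 6.682 × 23.6456 = 157.9999.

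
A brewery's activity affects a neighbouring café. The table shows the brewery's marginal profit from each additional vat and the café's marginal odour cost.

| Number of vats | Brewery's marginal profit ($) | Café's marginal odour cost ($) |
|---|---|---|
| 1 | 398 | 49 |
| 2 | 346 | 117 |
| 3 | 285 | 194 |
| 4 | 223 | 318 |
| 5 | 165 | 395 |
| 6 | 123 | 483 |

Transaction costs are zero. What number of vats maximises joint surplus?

Bargaining reaches the level where marginal profit last exceeds marginal odour cost.
That holds through level 3 (285 ≥ 194) but not at 4 (223 < 318).

3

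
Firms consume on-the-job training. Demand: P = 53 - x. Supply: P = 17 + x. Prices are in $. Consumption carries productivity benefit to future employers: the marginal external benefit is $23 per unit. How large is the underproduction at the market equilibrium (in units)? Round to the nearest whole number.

12 units

Market equilibrium (private): 17 + x = 53 - x → x_m = 18.0000.
Social marginal benefit = demand + MEB = 76 - x.
Set SMB = MC: 76 - x = 17 + x → x* = 29.5000.
Gap = |18.0000 − 29.5000| = 11.5000.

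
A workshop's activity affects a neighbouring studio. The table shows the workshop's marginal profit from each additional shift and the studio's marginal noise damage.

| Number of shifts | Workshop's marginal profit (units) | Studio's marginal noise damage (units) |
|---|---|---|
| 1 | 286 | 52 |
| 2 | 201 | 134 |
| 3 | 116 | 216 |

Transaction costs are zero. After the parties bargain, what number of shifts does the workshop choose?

2

Bargaining reaches the level where marginal profit last exceeds marginal noise damage.
That holds through level 2 (201 ≥ 134) but not at 3 (116 < 216).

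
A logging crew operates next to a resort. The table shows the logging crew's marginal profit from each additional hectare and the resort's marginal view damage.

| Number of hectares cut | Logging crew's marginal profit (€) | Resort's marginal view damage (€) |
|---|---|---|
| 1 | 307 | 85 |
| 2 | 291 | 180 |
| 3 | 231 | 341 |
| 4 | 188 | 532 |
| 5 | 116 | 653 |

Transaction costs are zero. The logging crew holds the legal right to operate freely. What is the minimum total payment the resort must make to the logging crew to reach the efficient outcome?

€535

Left alone the logging crew would choose level 5 (marginal profit stays positive).
Efficient level: k* = 2 (marginal profit ≥ marginal view damage through 2).
The resort must at least cover the logging crew's forgone profit from cutting 5→2: 231 + 188 + 116 = 535.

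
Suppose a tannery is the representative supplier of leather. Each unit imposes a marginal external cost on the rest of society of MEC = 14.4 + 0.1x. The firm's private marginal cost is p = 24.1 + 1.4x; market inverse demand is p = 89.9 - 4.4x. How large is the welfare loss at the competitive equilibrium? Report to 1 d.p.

Market equilibrium (private): 24.1 + 1.4x = 89.9 - 4.4x → x_m = 11.3448.
Social marginal cost = private MC + MEC = 38.5 + 1.5x.
Set SMC = demand: 38.5 + 1.5x = 89.9 - 4.4x → x* = 8.7119.
The loss is the area between SMC and demand from x* to x_m; with linear curves that's a triangle of height MEC(x_m).
DWL = ½ × 2.6329 × 15.5345 = 20.4504.

DWL = 20.5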